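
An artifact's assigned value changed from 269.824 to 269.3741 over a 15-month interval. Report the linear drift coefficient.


rate = (v2 - v1) / months
= (269.3741 - 269.824) / 15
= -0.4499 / 15
= -0.0300

-0.0300


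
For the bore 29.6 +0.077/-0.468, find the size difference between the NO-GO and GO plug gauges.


GO = nominal - lower_tol (smallest hole = maximum material condition)
GO = 29.6 - 0.468 = 29.132
NO-GO = nominal + upper_tol (largest hole = least material condition)
NO-GO = 29.6 + 0.077 = 29.677
spread = NO-GO - GO = 29.677 - 29.132 = 0.5450

0.5450


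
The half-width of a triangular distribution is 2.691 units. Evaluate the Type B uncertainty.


u_B = half_width / sqrt(6)
u_B = 2.691 / 2.4494897
u_B = 1.0986

1.0986


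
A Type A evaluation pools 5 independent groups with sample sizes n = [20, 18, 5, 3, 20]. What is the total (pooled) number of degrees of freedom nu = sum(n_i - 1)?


nu = sum_i (n_i - 1)
nu = ((20 - 1) + (18 - 1) + (5 - 1) + (3 - 1) + (20 - 1))
nu = 19 + 17 + 4 + 2 + 19
nu = 61

61


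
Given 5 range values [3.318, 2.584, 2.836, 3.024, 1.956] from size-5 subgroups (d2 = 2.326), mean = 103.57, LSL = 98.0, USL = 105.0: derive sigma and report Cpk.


R_bar = (3.318 + 2.584 + 2.836 + 3.024 + 1.956) / 5 = 2.7436
sigma = R_bar / d2 = 2.7436 / 2.326 = 1.1795357
Cp = (USL - LSL)/(6*sigma) = (105.0 - 98.0)/(6*1.1795357) = 0.9891
Cpu = (105.0 - 103.57)/(3*1.1795357) = 0.4041
Cpl = (103.57 - 98.0)/(3*1.1795357) = 1.5741
Cpk = min(Cpu, Cpl) = 0.4041

0.4041


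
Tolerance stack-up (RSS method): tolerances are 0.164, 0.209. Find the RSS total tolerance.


RSS = sqrt(0.164^2 + 0.209^2)
= sqrt(0.070577)
= 0.2657

0.2657


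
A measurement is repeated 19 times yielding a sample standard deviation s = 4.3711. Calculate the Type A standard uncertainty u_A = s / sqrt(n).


u_A = s / sqrt(n)
u_A = 4.3711 / sqrt(19)
u_A = 4.3711 / 4.3588989
u_A = 1.0028

1.0028


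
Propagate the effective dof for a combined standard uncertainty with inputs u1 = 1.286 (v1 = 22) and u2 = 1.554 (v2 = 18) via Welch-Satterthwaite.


uc = sqrt(u1^2 + u2^2) = sqrt(1.286^2 + 1.554^2) = 2.0171049
v_eff = uc^4 / (u1^4/v1 + u2^4/v2)
= 2.0171049^4 / (1.286^4/22 + 1.554^4/18)
= 16.554419 / 0.44831002
v_eff = 36.9263

36.9263


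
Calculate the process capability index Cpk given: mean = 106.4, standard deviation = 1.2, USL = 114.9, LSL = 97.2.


Cpu = (USL - mean) / (3*sigma) = (114.9 - 106.4) / (3*1.2) = 2.3611
Cpl = (mean - LSL) / (3*sigma) = (106.4 - 97.2) / (3*1.2) = 2.5556
Cpk = min(Cpu, Cpl) = 2.3611

2.3611


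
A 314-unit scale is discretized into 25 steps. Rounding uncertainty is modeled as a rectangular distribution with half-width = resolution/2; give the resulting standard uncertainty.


resolution = range / divisions
resolution = 314 / 25 = 12.56
u_res = resolution / (2*sqrt(3))
u_res = 12.56 / 3.4641016
u_res = 3.6258

3.6258


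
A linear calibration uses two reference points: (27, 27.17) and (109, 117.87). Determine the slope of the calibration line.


slope = (y2 - y1) / (x2 - x1)
= (117.87 - 27.17) / (109 - 27)
= 90.7000 / 82
= 1.1061

1.1061


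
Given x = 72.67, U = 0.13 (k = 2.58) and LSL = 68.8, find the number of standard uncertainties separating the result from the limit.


u = U / k = 0.13 / 2.58 = 0.050387597
margin = |LSL - x| = |68.8 - 72.67| = 3.87
z = margin / u = 3.87 / 0.050387597
z = 76.8046

76.8046


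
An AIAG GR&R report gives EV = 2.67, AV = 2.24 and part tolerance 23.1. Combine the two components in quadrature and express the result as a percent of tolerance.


GRR = sqrt(EV^2 + AV^2) = sqrt(2.67^2 + 2.24^2) = 3.4851829
%GRR = GRR / tol * 100 = 3.4851829 / 23.1 * 100
%GRR = 15.0874

15.0874


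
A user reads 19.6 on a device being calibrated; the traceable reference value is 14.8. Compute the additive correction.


Correction = standard - reading
= 14.8 - 19.6
= -4.8000

-4.8000


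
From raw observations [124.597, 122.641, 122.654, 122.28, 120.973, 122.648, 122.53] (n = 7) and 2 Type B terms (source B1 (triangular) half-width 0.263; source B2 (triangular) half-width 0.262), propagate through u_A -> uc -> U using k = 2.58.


mean = (124.597 + 122.641 + 122.654 + 122.28 + 120.973 + 122.648 + 122.53) / 7 = 122.6175714
s = sqrt(sum((x - mean)^2)/(n-1)) = 1.0604384
u_A = s / sqrt(n) = 1.0604384 / sqrt(7) = 0.40080804
u_B1 = 0.263 / sqrt(6) = 0.1073693
u_B2 = 0.262 / sqrt(6) = 0.10696105
uc = sqrt(0.40080804^2 + 0.1073693^2 + 0.10696105^2) = 0.42850428
U = k * uc = 2.58 * 0.42850428
U = 1.1055

1.1055


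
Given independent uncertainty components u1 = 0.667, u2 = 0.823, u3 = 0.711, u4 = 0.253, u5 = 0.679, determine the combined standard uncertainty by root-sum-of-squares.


uc = sqrt(0.667^2 + 0.823^2 + 0.711^2 + 0.253^2 + 0.679^2)
uc = sqrt(2.152789)
uc = 1.4672

1.4672


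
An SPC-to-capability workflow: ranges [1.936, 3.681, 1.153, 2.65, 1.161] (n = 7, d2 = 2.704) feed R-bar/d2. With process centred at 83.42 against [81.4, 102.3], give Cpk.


R_bar = (1.936 + 3.681 + 1.153 + 2.65 + 1.161) / 5 = 2.1162
sigma = R_bar / d2 = 2.1162 / 2.704 = 0.78261834
Cp = (USL - LSL)/(6*sigma) = (102.3 - 81.4)/(6*0.78261834) = 4.4509
Cpu = (102.3 - 83.42)/(3*0.78261834) = 8.0414
Cpl = (83.42 - 81.4)/(3*0.78261834) = 0.8604
Cpk = min(Cpu, Cpl) = 0.8604

0.8604


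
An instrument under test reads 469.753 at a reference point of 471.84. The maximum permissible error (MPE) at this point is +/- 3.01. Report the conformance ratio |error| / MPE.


e = indication - reference = 469.753 - 471.84 = -2.0870
|e| = 2.0870
ratio = |e| / MPE = 2.0870 / 3.01
ratio = 0.6934

0.6934


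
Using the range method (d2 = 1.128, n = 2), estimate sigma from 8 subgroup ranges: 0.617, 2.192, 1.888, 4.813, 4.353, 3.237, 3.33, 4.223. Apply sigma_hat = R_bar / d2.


R_bar = (0.617 + 2.192 + 1.888 + 4.813 + 4.353 + 3.237 + 3.33 + 4.223) / 8
R_bar = 24.653 / 8 = 3.081625
sigma_hat = R_bar / d2 = 3.081625 / 1.128 = 2.7319

2.7319


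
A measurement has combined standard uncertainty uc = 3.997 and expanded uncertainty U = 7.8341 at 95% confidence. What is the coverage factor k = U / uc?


k = U / uc
k = 7.8341 / 3.997
k = 1.96

1.96


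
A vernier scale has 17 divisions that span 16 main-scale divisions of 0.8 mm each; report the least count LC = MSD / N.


LC = MSD / n_div
= 0.8 / 17
= 0.0471

0.0471


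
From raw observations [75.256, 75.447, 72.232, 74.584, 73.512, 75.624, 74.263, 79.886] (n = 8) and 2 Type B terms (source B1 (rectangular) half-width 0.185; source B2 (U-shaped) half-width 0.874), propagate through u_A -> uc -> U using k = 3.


mean = (75.256 + 75.447 + 72.232 + 74.584 + 73.512 + 75.624 + 74.263 + 79.886) / 8 = 75.1005
s = sqrt(sum((x - mean)^2)/(n-1)) = 2.2373169
u_A = s / sqrt(n) = 2.2373169 / sqrt(8) = 0.79101098
u_B1 = 0.185 / sqrt(3) = 0.1068098
u_B2 = 0.874 / sqrt(2) = 0.61801133
uc = sqrt(0.79101098^2 + 0.1068098^2 + 0.61801133^2) = 1.0094774
U = k * uc = 3 * 1.0094774
U = 3.0284

3.0284


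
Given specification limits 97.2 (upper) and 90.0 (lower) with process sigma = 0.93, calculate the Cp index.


Cp = (USL - LSL) / (6 * sigma)
= (97.2 - 90.0) / (6 * 0.93)
= 7.2000 / 5.5800
= 1.2903

1.2903


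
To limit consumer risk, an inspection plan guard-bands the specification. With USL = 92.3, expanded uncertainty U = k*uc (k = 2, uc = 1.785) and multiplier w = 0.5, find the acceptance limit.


U = k * uc = 2 * 1.785 = 3.57
guard band g = w * U = 0.5 * 3.57 = 1.785
AL = USL - g = 92.3 - 1.785
AL = 90.5150

90.5150


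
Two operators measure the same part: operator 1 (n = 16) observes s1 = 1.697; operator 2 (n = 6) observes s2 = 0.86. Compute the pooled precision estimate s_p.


s_p = sqrt(((n1-1)*s1^2 + (n2-1)*s2^2) / (n1+n2-2))
numerator = (16-1)*1.697^2 + (6-1)*0.86^2 = 43.197135 + 3.698 = 46.895135
denominator = 16 + 6 - 2 = 20
s_p^2 = 46.895135 / 20 = 2.3447568
s_p = sqrt(2.3447568) = 1.5313

1.5313


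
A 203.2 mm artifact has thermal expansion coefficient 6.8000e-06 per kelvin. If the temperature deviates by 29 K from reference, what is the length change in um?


dL = L * alpha * dT
= 203.2 * 6.8000e-06 * 29
= 0.0400710 mm
dL_um = 0.0400710 * 1000 = 40.0710 um

40.0710


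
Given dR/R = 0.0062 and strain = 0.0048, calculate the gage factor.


GF = (dR/R) / epsilon
= 0.0062 / 0.0048
= 1.2917

1.2917


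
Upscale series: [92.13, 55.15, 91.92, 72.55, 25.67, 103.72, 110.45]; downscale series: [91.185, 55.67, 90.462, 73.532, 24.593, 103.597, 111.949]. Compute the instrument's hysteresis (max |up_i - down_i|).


|92.13 - 91.185| = 0.9450
|55.15 - 55.67| = 0.5200
|91.92 - 90.462| = 1.4580
|72.55 - 73.532| = 0.9820
|25.67 - 24.593| = 1.0770
|103.72 - 103.597| = 0.1230
|110.45 - 111.949| = 1.4990
hysteresis = max(diffs) = 1.4990

1.4990


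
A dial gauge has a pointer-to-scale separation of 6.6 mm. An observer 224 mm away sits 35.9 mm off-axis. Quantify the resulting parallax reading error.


error = h * offset / d
= 6.6 * 35.9 / 224
= 1.0578

1.0578


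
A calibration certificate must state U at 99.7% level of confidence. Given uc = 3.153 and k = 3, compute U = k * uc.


U = k * uc
U = 3 * 3.153
U = 9.4590

9.4590


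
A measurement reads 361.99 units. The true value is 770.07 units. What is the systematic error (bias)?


Systematic error = measured - true
= 361.99 - 770.07
= -408.0800

-408.0800


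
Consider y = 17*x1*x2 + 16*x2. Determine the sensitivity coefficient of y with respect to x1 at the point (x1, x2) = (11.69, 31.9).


y = 17*x1*x2 + 16*x2
dy/dx1 = 17*x2
Evaluate at x2 = 31.9: c1 = 17 * 31.9
c1 = 542.3000

542.3000


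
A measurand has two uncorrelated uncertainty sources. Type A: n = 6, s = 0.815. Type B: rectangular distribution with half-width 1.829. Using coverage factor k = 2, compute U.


u_A = s / sqrt(n) = 0.815 / sqrt(6) = 0.33272236
u_B = half_width / sqrt(3) = 1.829 / sqrt(3) = 1.0559736
uc = sqrt(u_A^2 + u_B^2) = sqrt(0.33272236^2 + 1.0559736^2) = 1.1071515
U = k * uc = 2 * 1.1071515
U = 2.2143

2.2143


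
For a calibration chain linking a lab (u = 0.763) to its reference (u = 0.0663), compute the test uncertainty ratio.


TUR = u_lab / u_ref
= 0.763 / 0.0663
= 11.5083

11.5083


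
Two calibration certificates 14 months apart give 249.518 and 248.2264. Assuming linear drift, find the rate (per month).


rate = (v2 - v1) / months
= (248.2264 - 249.518) / 14
= -1.2916 / 14
= -0.0923

-0.0923


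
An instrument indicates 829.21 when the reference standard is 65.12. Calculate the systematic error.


Systematic error = measured - true
= 829.21 - 65.12
= 764.0900

764.0900


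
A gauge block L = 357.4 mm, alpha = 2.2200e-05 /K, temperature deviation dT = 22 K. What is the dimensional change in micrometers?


dL = L * alpha * dT
= 357.4 * 2.2200e-05 * 22
= 0.1745542 mm
dL_um = 0.1745542 * 1000 = 174.5542 um

174.5542


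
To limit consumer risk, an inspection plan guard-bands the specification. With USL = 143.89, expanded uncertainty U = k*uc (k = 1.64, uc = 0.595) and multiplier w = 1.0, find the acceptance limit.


U = k * uc = 1.64 * 0.595 = 0.9758
guard band g = w * U = 1.0 * 0.9758 = 0.9758
AL = USL - g = 143.89 - 0.9758
AL = 142.9142

142.9142


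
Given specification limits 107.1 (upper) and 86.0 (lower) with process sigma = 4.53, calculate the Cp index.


Cp = (USL - LSL) / (6 * sigma)
= (107.1 - 86.0) / (6 * 4.53)
= 21.1000 / 27.1800
= 0.7763

0.7763


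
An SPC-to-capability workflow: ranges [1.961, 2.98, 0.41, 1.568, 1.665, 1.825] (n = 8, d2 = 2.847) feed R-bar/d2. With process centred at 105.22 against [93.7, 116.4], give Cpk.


R_bar = (1.961 + 2.98 + 0.41 + 1.568 + 1.665 + 1.825) / 6 = 1.7348333
sigma = R_bar / d2 = 1.7348333 / 2.847 = 0.60935486
Cp = (USL - LSL)/(6*sigma) = (116.4 - 93.7)/(6*0.60935486) = 6.2088
Cpu = (116.4 - 105.22)/(3*0.60935486) = 6.1158
Cpl = (105.22 - 93.7)/(3*0.60935486) = 6.3017
Cpk = min(Cpu, Cpl) = 6.1158

6.1158


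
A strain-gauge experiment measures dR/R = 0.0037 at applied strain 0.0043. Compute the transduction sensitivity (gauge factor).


GF = (dR/R) / epsilon
= 0.0037 / 0.0043
= 0.8605

0.8605


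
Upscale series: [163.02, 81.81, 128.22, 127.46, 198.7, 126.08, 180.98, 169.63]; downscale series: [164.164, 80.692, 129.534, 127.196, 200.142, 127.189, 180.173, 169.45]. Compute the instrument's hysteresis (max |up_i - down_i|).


|163.02 - 164.164| = 1.1440
|81.81 - 80.692| = 1.1180
|128.22 - 129.534| = 1.3140
|127.46 - 127.196| = 0.2640
|198.7 - 200.142| = 1.4420
|126.08 - 127.189| = 1.1090
|180.98 - 180.173| = 0.8070
|169.63 - 169.45| = 0.1800
hysteresis = max(diffs) = 1.4420

1.4420


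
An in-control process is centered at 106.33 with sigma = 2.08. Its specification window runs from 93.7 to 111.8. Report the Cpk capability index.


Cpu = (USL - mean) / (3*sigma) = (111.8 - 106.33) / (3*2.08) = 0.8766
Cpl = (mean - LSL) / (3*sigma) = (106.33 - 93.7) / (3*2.08) = 2.0240
Cpk = min(Cpu, Cpl) = 0.8766

0.8766


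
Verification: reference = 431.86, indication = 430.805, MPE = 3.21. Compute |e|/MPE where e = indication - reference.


e = indication - reference = 430.805 - 431.86 = -1.0550
|e| = 1.0550
ratio = |e| / MPE = 1.0550 / 3.21
ratio = 0.3287

0.3287


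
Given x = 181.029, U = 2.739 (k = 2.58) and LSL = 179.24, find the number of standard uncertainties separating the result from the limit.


u = U / k = 2.739 / 2.58 = 1.0616279
margin = |LSL - x| = |179.24 - 181.029| = 1.789
z = margin / u = 1.789 / 1.0616279
z = 1.6851

1.6851


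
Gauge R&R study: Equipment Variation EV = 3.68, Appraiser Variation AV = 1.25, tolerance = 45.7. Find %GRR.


GRR = sqrt(EV^2 + AV^2) = sqrt(3.68^2 + 1.25^2) = 3.8865023
%GRR = GRR / tol * 100 = 3.8865023 / 45.7 * 100
%GRR = 8.5044

8.5044


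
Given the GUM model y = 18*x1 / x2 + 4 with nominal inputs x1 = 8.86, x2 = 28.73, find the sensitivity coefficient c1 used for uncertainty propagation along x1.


y = 18*x1 / x2 + 4
dy/dx1 = 18/x2
Evaluate at x2 = 28.73: c1 = 18 / 28.73
c1 = 0.6265

0.6265


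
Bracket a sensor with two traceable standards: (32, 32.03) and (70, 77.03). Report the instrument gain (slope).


slope = (y2 - y1) / (x2 - x1)
= (77.03 - 32.03) / (70 - 32)
= 45.0000 / 38
= 1.1842

1.1842


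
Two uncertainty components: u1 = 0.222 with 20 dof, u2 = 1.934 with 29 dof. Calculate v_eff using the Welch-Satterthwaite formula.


uc = sqrt(u1^2 + u2^2) = sqrt(0.222^2 + 1.934^2) = 1.9466998
v_eff = uc^4 / (u1^4/v1 + u2^4/v2)
= 1.9466998^4 / (0.222^4/20 + 1.934^4/29)
= 14.361372 / 0.48254431
v_eff = 29.7618

29.7618


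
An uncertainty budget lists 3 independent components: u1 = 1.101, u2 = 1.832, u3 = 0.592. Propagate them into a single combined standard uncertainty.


uc = sqrt(1.101^2 + 1.832^2 + 0.592^2)
uc = sqrt(4.918889)
uc = 2.2179

2.2179


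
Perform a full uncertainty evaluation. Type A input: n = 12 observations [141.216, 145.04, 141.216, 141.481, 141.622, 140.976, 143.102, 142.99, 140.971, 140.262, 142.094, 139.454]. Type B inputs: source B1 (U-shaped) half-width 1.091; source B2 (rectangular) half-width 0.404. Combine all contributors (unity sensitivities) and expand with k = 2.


mean = (141.216 + 145.04 + 141.216 + 141.481 + 141.622 + 140.976 + 143.102 + 142.99 + 140.971 + 140.262 + 142.094 + 139.454) / 12 = 141.702
s = sqrt(sum((x - mean)^2)/(n-1)) = 1.4656995
u_A = s / sqrt(n) = 1.4656995 / sqrt(12) = 0.423111
u_B1 = 1.091 / sqrt(2) = 0.7714535
u_B2 = 0.404 / sqrt(3) = 0.23324951
uc = sqrt(0.423111^2 + 0.7714535^2 + 0.23324951^2) = 0.91025752
U = k * uc = 2 * 0.91025752
U = 1.8205

1.8205


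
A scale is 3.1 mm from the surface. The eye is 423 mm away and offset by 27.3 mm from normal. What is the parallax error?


error = h * offset / d
= 3.1 * 27.3 / 423
= 0.2001

0.2001


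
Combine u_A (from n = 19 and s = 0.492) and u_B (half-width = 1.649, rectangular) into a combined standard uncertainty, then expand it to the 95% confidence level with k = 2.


u_A = s / sqrt(n) = 0.492 / sqrt(19) = 0.11287254
u_B = half_width / sqrt(3) = 1.649 / sqrt(3) = 0.95205059
uc = sqrt(u_A^2 + u_B^2) = sqrt(0.11287254^2 + 0.95205059^2) = 0.95871817
U = k * uc = 2 * 0.95871817
U = 1.9174

1.9174


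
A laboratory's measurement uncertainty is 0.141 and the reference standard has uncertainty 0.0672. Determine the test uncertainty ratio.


TUR = u_lab / u_ref
= 0.141 / 0.0672
= 2.0982

2.0982


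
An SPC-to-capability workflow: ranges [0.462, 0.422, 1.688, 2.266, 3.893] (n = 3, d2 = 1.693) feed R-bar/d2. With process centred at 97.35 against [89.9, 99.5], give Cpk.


R_bar = (0.462 + 0.422 + 1.688 + 2.266 + 3.893) / 5 = 1.7462
sigma = R_bar / d2 = 1.7462 / 1.693 = 1.0314235
Cp = (USL - LSL)/(6*sigma) = (99.5 - 89.9)/(6*1.0314235) = 1.5513
Cpu = (99.5 - 97.35)/(3*1.0314235) = 0.6948
Cpl = (97.35 - 89.9)/(3*1.0314235) = 2.4077
Cpk = min(Cpu, Cpl) = 0.6948

0.6948


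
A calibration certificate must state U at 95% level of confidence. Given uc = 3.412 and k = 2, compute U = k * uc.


U = k * uc
U = 2 * 3.412
U = 6.8240

6.8240


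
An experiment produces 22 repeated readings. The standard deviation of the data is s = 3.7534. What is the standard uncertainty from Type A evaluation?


u_A = s / sqrt(n)
u_A = 3.7534 / sqrt(22)
u_A = 3.7534 / 4.6904158
u_A = 0.8002

0.8002


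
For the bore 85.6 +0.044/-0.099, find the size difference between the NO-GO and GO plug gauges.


GO = nominal - lower_tol (smallest hole = maximum material condition)
GO = 85.6 - 0.099 = 85.501
NO-GO = nominal + upper_tol (largest hole = least material condition)
NO-GO = 85.6 + 0.044 = 85.644
spread = NO-GO - GO = 85.644 - 85.501 = 0.1430

0.1430


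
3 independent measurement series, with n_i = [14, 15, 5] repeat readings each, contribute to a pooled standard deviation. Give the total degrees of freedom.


nu = sum_i (n_i - 1)
nu = ((14 - 1) + (15 - 1) + (5 - 1))
nu = 13 + 14 + 4
nu = 31

31


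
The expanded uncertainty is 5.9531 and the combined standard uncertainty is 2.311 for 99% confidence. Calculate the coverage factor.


k = U / uc
k = 5.9531 / 2.311
k = 2.576

2.576


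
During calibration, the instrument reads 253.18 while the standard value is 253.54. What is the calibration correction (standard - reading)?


Correction = standard - reading
= 253.54 - 253.18
= 0.3600

0.3600


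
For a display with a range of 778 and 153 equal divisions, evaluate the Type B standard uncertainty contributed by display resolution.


resolution = range / divisions
resolution = 778 / 153 = 5.0849673
u_res = resolution / (2*sqrt(3))
u_res = 5.0849673 / 3.4641016
u_res = 1.4679

1.4679


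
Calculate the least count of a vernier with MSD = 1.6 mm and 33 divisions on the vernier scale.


LC = MSD / n_div
= 1.6 / 33
= 0.0485

0.0485


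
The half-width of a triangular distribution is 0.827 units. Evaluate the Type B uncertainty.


u_B = half_width / sqrt(6)
u_B = 0.827 / 2.4494897
u_B = 0.3376

0.3376


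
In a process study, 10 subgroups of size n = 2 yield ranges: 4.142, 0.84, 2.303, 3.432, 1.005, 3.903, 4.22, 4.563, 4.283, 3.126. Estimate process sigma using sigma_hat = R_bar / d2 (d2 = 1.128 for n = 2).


R_bar = (4.142 + 0.84 + 2.303 + 3.432 + 1.005 + 3.903 + 4.22 + 4.563 + 4.283 + 3.126) / 10
R_bar = 31.817 / 10 = 3.1817
sigma_hat = R_bar / d2 = 3.1817 / 1.128 = 2.8207

2.8207


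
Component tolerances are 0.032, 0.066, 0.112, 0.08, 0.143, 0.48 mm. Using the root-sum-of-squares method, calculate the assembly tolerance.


RSS = sqrt(0.032^2 + 0.066^2 + 0.112^2 + 0.08^2 + 0.143^2 + 0.48^2)
= sqrt(0.275173)
= 0.5246

0.5246


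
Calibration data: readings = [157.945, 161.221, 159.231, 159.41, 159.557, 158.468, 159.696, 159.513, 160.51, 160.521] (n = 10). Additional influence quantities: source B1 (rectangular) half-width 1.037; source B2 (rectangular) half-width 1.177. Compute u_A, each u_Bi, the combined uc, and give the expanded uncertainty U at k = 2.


mean = (157.945 + 161.221 + 159.231 + 159.41 + 159.557 + 158.468 + 159.696 + 159.513 + 160.51 + 160.521) / 10 = 159.6072
s = sqrt(sum((x - mean)^2)/(n-1)) = 0.97267144
u_A = s / sqrt(n) = 0.97267144 / sqrt(10) = 0.30758572
u_B1 = 1.037 / sqrt(3) = 0.59871223
u_B2 = 1.177 / sqrt(3) = 0.67954127
uc = sqrt(0.30758572^2 + 0.59871223^2 + 0.67954127^2) = 0.95647355
U = k * uc = 2 * 0.95647355
U = 1.9129

1.9129


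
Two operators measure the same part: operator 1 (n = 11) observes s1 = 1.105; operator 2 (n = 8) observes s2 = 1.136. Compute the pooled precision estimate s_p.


s_p = sqrt(((n1-1)*s1^2 + (n2-1)*s2^2) / (n1+n2-2))
numerator = (11-1)*1.105^2 + (8-1)*1.136^2 = 12.21025 + 9.033472 = 21.243722
denominator = 11 + 8 - 2 = 17
s_p^2 = 21.243722 / 17 = 1.2496307
s_p = sqrt(1.2496307) = 1.1179

1.1179


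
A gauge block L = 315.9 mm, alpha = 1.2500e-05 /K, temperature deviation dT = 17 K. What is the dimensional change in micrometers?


dL = L * alpha * dT
= 315.9 * 1.2500e-05 * 17
= 0.0671287 mm
dL_um = 0.0671287 * 1000 = 67.1287 um

67.1287


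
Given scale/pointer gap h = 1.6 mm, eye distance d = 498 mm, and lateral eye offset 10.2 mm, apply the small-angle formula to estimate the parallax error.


error = h * offset / d
= 1.6 * 10.2 / 498
= 0.0328

0.0328


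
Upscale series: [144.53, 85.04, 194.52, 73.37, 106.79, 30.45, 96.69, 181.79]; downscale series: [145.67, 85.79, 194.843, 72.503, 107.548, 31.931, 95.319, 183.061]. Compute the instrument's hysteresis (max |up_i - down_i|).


|144.53 - 145.67| = 1.1400
|85.04 - 85.79| = 0.7500
|194.52 - 194.843| = 0.3230
|73.37 - 72.503| = 0.8670
|106.79 - 107.548| = 0.7580
|30.45 - 31.931| = 1.4810
|96.69 - 95.319| = 1.3710
|181.79 - 183.061| = 1.2710
hysteresis = max(diffs) = 1.4810

1.4810


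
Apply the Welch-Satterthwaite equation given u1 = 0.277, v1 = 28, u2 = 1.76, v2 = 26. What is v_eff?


uc = sqrt(u1^2 + u2^2) = sqrt(0.277^2 + 1.76^2) = 1.7816647
v_eff = uc^4 / (u1^4/v1 + u2^4/v2)
= 1.7816647^4 / (0.277^4/28 + 1.76^4/26)
= 10.076365 / 0.36925356
v_eff = 27.2885

27.2885


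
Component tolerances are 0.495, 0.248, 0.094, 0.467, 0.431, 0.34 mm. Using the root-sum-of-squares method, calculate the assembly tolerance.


RSS = sqrt(0.495^2 + 0.248^2 + 0.094^2 + 0.467^2 + 0.431^2 + 0.34^2)
= sqrt(0.834815)
= 0.9137

0.9137


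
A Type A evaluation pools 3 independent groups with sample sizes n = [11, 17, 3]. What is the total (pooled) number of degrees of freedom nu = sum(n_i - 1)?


nu = sum_i (n_i - 1)
nu = ((11 - 1) + (17 - 1) + (3 - 1))
nu = 10 + 16 + 2
nu = 28

28


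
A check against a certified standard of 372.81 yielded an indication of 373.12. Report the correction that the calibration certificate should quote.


Correction = standard - reading
= 372.81 - 373.12
= -0.3100

-0.3100


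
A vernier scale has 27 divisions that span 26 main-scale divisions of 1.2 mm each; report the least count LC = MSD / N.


LC = MSD / n_div
= 1.2 / 27
= 0.0444

0.0444


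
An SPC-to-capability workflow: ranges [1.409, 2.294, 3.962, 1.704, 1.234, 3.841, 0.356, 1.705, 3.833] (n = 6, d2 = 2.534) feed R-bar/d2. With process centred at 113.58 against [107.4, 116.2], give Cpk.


R_bar = (1.409 + 2.294 + 3.962 + 1.704 + 1.234 + 3.841 + 0.356 + 1.705 + 3.833) / 9 = 2.2597778
sigma = R_bar / d2 = 2.2597778 / 2.534 = 0.89178287
Cp = (USL - LSL)/(6*sigma) = (116.2 - 107.4)/(6*0.89178287) = 1.6446
Cpu = (116.2 - 113.58)/(3*0.89178287) = 0.9793
Cpl = (113.58 - 107.4)/(3*0.89178287) = 2.3100
Cpk = min(Cpu, Cpl) = 0.9793

0.9793


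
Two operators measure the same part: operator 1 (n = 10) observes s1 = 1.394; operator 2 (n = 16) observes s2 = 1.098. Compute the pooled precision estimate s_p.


s_p = sqrt(((n1-1)*s1^2 + (n2-1)*s2^2) / (n1+n2-2))
numerator = (10-1)*1.394^2 + (16-1)*1.098^2 = 17.489124 + 18.08406 = 35.573184
denominator = 10 + 16 - 2 = 24
s_p^2 = 35.573184 / 24 = 1.482216
s_p = sqrt(1.482216) = 1.2175

1.2175


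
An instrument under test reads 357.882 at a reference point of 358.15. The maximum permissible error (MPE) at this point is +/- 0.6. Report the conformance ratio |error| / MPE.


e = indication - reference = 357.882 - 358.15 = -0.2680
|e| = 0.2680
ratio = |e| / MPE = 0.2680 / 0.6
ratio = 0.4467

0.4467


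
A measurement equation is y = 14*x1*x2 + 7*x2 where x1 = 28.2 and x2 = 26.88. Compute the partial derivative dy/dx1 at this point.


y = 14*x1*x2 + 7*x2
dy/dx1 = 14*x2
Evaluate at x2 = 26.88: c1 = 14 * 26.88
c1 = 376.3200

376.3200


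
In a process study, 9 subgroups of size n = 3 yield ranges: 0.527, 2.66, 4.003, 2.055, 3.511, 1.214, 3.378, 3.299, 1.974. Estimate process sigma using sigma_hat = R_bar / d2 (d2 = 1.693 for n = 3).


R_bar = (0.527 + 2.66 + 4.003 + 2.055 + 3.511 + 1.214 + 3.378 + 3.299 + 1.974) / 9
R_bar = 22.621 / 9 = 2.5134444
sigma_hat = R_bar / d2 = 2.5134444 / 1.693 = 1.4846

1.4846


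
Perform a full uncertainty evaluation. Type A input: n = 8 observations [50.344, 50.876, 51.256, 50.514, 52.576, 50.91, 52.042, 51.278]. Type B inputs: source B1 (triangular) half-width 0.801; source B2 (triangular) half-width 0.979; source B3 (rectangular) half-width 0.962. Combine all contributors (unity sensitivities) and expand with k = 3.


mean = (50.344 + 50.876 + 51.256 + 50.514 + 52.576 + 50.91 + 52.042 + 51.278) / 8 = 51.2245
s = sqrt(sum((x - mean)^2)/(n-1)) = 0.75585014
u_A = s / sqrt(n) = 0.75585014 / sqrt(8) = 0.26723338
u_B1 = 0.801 / sqrt(6) = 0.32700688
u_B2 = 0.979 / sqrt(6) = 0.39967508
u_B3 = 0.962 / sqrt(3) = 0.55541096
uc = sqrt(0.26723338^2 + 0.32700688^2 + 0.39967508^2 + 0.55541096^2) = 0.80409495
U = k * uc = 3 * 0.80409495
U = 2.4123

2.4123


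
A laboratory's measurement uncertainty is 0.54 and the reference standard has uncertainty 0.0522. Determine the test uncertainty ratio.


TUR = u_lab / u_ref
= 0.54 / 0.0522
= 10.3448

10.3448


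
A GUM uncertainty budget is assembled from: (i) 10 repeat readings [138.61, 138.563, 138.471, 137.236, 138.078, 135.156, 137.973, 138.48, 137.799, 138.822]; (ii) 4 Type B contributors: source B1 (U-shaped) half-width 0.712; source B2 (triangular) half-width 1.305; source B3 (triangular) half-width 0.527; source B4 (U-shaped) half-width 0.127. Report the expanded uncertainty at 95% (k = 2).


mean = (138.61 + 138.563 + 138.471 + 137.236 + 138.078 + 135.156 + 137.973 + 138.48 + 137.799 + 138.822) / 10 = 137.9188
s = sqrt(sum((x - mean)^2)/(n-1)) = 1.0785951
u_A = s / sqrt(n) = 1.0785951 / sqrt(10) = 0.34108172
u_B1 = 0.712 / sqrt(2) = 0.50346003
u_B2 = 1.305 / sqrt(6) = 0.53276402
u_B3 = 0.527 / sqrt(6) = 0.21514685
u_B4 = 0.127 / sqrt(2) = 0.089802561
uc = sqrt(0.34108172^2 + 0.50346003^2 + 0.53276402^2 + 0.21514685^2 + 0.089802561^2) = 0.84142671
U = k * uc = 2 * 0.84142671
U = 1.6829

1.6829


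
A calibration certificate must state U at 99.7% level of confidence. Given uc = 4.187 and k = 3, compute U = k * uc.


U = k * uc
U = 3 * 4.187
U = 12.5610

12.5610


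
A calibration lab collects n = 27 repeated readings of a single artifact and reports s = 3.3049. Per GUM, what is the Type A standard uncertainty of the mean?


u_A = s / sqrt(n)
u_A = 3.3049 / sqrt(27)
u_A = 3.3049 / 5.1961524
u_A = 0.6360

0.6360


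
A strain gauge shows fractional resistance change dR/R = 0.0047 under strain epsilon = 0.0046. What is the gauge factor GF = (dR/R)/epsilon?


GF = (dR/R) / epsilon
= 0.0047 / 0.0046
= 1.0217

1.0217


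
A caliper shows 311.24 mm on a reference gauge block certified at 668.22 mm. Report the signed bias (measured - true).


Systematic error = measured - true
= 311.24 - 668.22
= -356.9800

-356.9800


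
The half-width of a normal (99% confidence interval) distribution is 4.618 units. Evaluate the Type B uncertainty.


u_B = half_width / 2.576
u_B = 4.618 / 2.576
u_B = 1.7927

1.7927


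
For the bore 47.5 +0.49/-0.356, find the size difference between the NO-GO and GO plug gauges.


GO = nominal - lower_tol (smallest hole = maximum material condition)
GO = 47.5 - 0.356 = 47.144
NO-GO = nominal + upper_tol (largest hole = least material condition)
NO-GO = 47.5 + 0.49 = 47.99
spread = NO-GO - GO = 47.99 - 47.144 = 0.8460

0.8460


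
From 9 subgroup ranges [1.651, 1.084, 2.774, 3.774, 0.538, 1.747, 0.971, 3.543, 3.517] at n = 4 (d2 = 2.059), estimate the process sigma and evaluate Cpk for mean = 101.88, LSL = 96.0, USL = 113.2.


R_bar = (1.651 + 1.084 + 2.774 + 3.774 + 0.538 + 1.747 + 0.971 + 3.543 + 3.517) / 9 = 2.1776667
sigma = R_bar / d2 = 2.1776667 / 2.059 = 1.0576332
Cp = (USL - LSL)/(6*sigma) = (113.2 - 96.0)/(6*1.0576332) = 2.7105
Cpu = (113.2 - 101.88)/(3*1.0576332) = 3.5677
Cpl = (101.88 - 96.0)/(3*1.0576332) = 1.8532
Cpk = min(Cpu, Cpl) = 1.8532

1.8532


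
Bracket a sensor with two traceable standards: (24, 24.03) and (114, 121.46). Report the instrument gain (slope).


slope = (y2 - y1) / (x2 - x1)
= (121.46 - 24.03) / (114 - 24)
= 97.4300 / 90
= 1.0826

1.0826


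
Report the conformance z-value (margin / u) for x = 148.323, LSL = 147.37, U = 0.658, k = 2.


u = U / k = 0.658 / 2 = 0.329
margin = |LSL - x| = |147.37 - 148.323| = 0.953
z = margin / u = 0.953 / 0.329
z = 2.8967

2.8967


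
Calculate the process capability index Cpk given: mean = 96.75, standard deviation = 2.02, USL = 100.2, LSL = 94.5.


Cpu = (USL - mean) / (3*sigma) = (100.2 - 96.75) / (3*2.02) = 0.5693
Cpl = (mean - LSL) / (3*sigma) = (96.75 - 94.5) / (3*2.02) = 0.3713
Cpk = min(Cpu, Cpl) = 0.3713

0.3713


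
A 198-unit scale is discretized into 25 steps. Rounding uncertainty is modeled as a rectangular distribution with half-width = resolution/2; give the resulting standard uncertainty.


resolution = range / divisions
resolution = 198 / 25 = 7.92
u_res = resolution / (2*sqrt(3))
u_res = 7.92 / 3.4641016
u_res = 2.2863

2.2863


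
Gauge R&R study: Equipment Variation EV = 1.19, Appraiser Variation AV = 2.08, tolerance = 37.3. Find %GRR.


GRR = sqrt(EV^2 + AV^2) = sqrt(1.19^2 + 2.08^2) = 2.3963514
%GRR = GRR / tol * 100 = 2.3963514 / 37.3 * 100
%GRR = 6.4245

6.4245


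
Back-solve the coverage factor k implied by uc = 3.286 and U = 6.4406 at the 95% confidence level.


k = U / uc
k = 6.4406 / 3.286
k = 1.96

1.96


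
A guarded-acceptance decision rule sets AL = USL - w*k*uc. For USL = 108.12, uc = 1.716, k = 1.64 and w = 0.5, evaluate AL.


U = k * uc = 1.64 * 1.716 = 2.81424
guard band g = w * U = 0.5 * 2.81424 = 1.40712
AL = USL - g = 108.12 - 1.40712
AL = 106.7129

106.7129


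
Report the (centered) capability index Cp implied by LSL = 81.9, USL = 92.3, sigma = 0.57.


Cp = (USL - LSL) / (6 * sigma)
= (92.3 - 81.9) / (6 * 0.57)
= 10.4000 / 3.4200
= 3.0409

3.0409


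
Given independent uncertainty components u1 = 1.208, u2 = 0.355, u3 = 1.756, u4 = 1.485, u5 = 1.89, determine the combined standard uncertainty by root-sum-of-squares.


uc = sqrt(1.208^2 + 0.355^2 + 1.756^2 + 1.485^2 + 1.89^2)
uc = sqrt(10.44615)
uc = 3.2321

3.2321


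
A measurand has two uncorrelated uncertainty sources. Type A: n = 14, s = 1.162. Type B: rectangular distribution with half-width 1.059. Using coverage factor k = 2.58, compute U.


u_A = s / sqrt(n) = 1.162 / sqrt(14) = 0.31055756
u_B = half_width / sqrt(3) = 1.059 / sqrt(3) = 0.61141394
uc = sqrt(u_A^2 + u_B^2) = sqrt(0.31055756^2 + 0.61141394^2) = 0.68576454
U = k * uc = 2.58 * 0.68576454
U = 1.7693

1.7693


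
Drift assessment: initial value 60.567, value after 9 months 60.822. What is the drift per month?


rate = (v2 - v1) / months
= (60.822 - 60.567) / 9
= 0.2550 / 9
= 0.0283

0.0283


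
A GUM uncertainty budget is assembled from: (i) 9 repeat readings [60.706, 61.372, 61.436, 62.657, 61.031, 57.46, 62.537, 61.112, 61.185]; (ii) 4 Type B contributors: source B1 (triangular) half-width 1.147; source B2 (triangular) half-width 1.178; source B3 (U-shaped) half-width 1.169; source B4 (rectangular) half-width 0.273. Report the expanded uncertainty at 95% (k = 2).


mean = (60.706 + 61.372 + 61.436 + 62.657 + 61.031 + 57.46 + 62.537 + 61.112 + 61.185) / 9 = 61.05511111
s = sqrt(sum((x - mean)^2)/(n-1)) = 1.5031188
u_A = s / sqrt(n) = 1.5031188 / sqrt(9) = 0.5010396
u_B1 = 1.147 / sqrt(6) = 0.46826079
u_B2 = 1.178 / sqrt(6) = 0.48091649
u_B3 = 1.169 / sqrt(2) = 0.82660783
u_B4 = 0.273 / sqrt(3) = 0.15761662
uc = sqrt(0.5010396^2 + 0.46826079^2 + 0.48091649^2 + 0.82660783^2 + 0.15761662^2) = 1.1873134
U = k * uc = 2 * 1.1873134
U = 2.3746

2.3746


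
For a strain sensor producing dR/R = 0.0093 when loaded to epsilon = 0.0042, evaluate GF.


GF = (dR/R) / epsilon
= 0.0093 / 0.0042
= 2.2143

2.2143


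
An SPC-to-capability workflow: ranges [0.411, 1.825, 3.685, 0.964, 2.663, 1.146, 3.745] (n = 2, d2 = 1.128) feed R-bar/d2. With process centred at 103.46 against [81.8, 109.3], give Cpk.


R_bar = (0.411 + 1.825 + 3.685 + 0.964 + 2.663 + 1.146 + 3.745) / 7 = 2.0627143
sigma = R_bar / d2 = 2.0627143 / 1.128 = 1.8286474
Cp = (USL - LSL)/(6*sigma) = (109.3 - 81.8)/(6*1.8286474) = 2.5064
Cpu = (109.3 - 103.46)/(3*1.8286474) = 1.0645
Cpl = (103.46 - 81.8)/(3*1.8286474) = 3.9483
Cpk = min(Cpu, Cpl) = 1.0645

1.0645


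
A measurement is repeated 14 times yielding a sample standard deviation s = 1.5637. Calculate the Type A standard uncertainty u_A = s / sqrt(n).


u_A = s / sqrt(n)
u_A = 1.5637 / sqrt(14)
u_A = 1.5637 / 3.7416574
u_A = 0.4179

0.4179


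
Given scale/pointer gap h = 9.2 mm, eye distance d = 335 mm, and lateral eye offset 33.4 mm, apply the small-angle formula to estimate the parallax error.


error = h * offset / d
= 9.2 * 33.4 / 335
= 0.9173

0.9173


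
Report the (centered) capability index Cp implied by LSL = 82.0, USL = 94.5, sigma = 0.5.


Cp = (USL - LSL) / (6 * sigma)
= (94.5 - 82.0) / (6 * 0.5)
= 12.5000 / 3.0000
= 4.1667

4.1667


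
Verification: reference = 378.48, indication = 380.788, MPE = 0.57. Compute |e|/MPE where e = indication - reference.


e = indication - reference = 380.788 - 378.48 = 2.3080
|e| = 2.3080
ratio = |e| / MPE = 2.3080 / 0.57
ratio = 4.0491

4.0491


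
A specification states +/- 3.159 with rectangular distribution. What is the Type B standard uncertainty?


u_B = half_width / sqrt(3)
u_B = 3.159 / 1.7320508
u_B = 1.8238

1.8238


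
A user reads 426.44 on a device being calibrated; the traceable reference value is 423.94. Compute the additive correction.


Correction = standard - reading
= 423.94 - 426.44
= -2.5000

-2.5000


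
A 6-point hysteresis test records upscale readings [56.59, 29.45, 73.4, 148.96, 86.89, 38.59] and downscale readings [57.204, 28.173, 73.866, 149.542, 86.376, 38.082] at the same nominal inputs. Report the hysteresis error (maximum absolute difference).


|56.59 - 57.204| = 0.6140
|29.45 - 28.173| = 1.2770
|73.4 - 73.866| = 0.4660
|148.96 - 149.542| = 0.5820
|86.89 - 86.376| = 0.5140
|38.59 - 38.082| = 0.5080
hysteresis = max(diffs) = 1.2770

1.2770


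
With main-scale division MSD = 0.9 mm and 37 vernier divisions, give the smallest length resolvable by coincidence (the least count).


LC = MSD / n_div
= 0.9 / 37
= 0.0243

0.0243


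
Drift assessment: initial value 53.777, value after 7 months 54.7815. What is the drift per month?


rate = (v2 - v1) / months
= (54.7815 - 53.777) / 7
= 1.0045 / 7
= 0.1435

0.1435


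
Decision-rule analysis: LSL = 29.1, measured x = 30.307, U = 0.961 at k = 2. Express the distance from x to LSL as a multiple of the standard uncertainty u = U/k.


u = U / k = 0.961 / 2 = 0.4805
margin = |LSL - x| = |29.1 - 30.307| = 1.207
z = margin / u = 1.207 / 0.4805
z = 2.5120

2.5120


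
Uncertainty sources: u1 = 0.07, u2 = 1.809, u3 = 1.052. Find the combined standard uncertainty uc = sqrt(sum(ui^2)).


uc = sqrt(0.07^2 + 1.809^2 + 1.052^2)
uc = sqrt(4.384085)
uc = 2.0938

2.0938


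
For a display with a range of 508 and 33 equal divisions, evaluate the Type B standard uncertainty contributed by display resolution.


resolution = range / divisions
resolution = 508 / 33 = 15.393939
u_res = resolution / (2*sqrt(3))
u_res = 15.393939 / 3.4641016
u_res = 4.4438

4.4438


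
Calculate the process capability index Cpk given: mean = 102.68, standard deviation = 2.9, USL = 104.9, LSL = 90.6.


Cpu = (USL - mean) / (3*sigma) = (104.9 - 102.68) / (3*2.9) = 0.2552
Cpl = (mean - LSL) / (3*sigma) = (102.68 - 90.6) / (3*2.9) = 1.3885
Cpk = min(Cpu, Cpl) = 0.2552

0.2552


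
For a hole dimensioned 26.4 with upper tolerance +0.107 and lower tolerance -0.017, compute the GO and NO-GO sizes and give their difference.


GO = nominal - lower_tol (smallest hole = maximum material condition)
GO = 26.4 - 0.017 = 26.383
NO-GO = nominal + upper_tol (largest hole = least material condition)
NO-GO = 26.4 + 0.107 = 26.507
spread = NO-GO - GO = 26.507 - 26.383 = 0.1240

0.1240


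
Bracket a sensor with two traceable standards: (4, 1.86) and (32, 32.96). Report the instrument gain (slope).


slope = (y2 - y1) / (x2 - x1)
= (32.96 - 1.86) / (32 - 4)
= 31.1000 / 28
= 1.1107

1.1107


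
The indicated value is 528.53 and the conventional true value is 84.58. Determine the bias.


Systematic error = measured - true
= 528.53 - 84.58
= 443.9500

443.9500


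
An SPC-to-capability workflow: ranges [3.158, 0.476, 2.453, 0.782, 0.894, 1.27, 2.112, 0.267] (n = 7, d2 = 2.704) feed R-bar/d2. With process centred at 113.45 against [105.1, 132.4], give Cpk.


R_bar = (3.158 + 0.476 + 2.453 + 0.782 + 0.894 + 1.27 + 2.112 + 0.267) / 8 = 1.4265
sigma = R_bar / d2 = 1.4265 / 2.704 = 0.52755178
Cp = (USL - LSL)/(6*sigma) = (132.4 - 105.1)/(6*0.52755178) = 8.6247
Cpu = (132.4 - 113.45)/(3*0.52755178) = 11.9735
Cpl = (113.45 - 105.1)/(3*0.52755178) = 5.2759
Cpk = min(Cpu, Cpl) = 5.2759

5.2759


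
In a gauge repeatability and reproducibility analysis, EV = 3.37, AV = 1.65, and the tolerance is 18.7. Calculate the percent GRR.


GRR = sqrt(EV^2 + AV^2) = sqrt(3.37^2 + 1.65^2) = 3.7522527
%GRR = GRR / tol * 100 = 3.7522527 / 18.7 * 100
%GRR = 20.0655

20.0655


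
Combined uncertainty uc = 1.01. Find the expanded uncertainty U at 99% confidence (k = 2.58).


U = k * uc
U = 2.58 * 1.01
U = 2.6058

2.6058


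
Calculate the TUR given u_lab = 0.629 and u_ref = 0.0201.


TUR = u_lab / u_ref
= 0.629 / 0.0201
= 31.2935

31.2935


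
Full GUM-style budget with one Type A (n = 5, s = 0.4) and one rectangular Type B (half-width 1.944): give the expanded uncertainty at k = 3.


u_A = s / sqrt(n) = 0.4 / sqrt(5) = 0.17888544
u_B = half_width / sqrt(3) = 1.944 / sqrt(3) = 1.1223689
uc = sqrt(u_A^2 + u_B^2) = sqrt(0.17888544^2 + 1.1223689^2) = 1.1365351
U = k * uc = 3 * 1.1365351
U = 3.4096

3.4096


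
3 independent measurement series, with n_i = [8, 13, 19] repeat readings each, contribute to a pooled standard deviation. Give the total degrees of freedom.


nu = sum_i (n_i - 1)
nu = ((8 - 1) + (13 - 1) + (19 - 1))
nu = 7 + 12 + 18
nu = 37

37


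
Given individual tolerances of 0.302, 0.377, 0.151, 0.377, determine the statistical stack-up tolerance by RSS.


RSS = sqrt(0.302^2 + 0.377^2 + 0.151^2 + 0.377^2)
= sqrt(0.398263)
= 0.6311

0.6311


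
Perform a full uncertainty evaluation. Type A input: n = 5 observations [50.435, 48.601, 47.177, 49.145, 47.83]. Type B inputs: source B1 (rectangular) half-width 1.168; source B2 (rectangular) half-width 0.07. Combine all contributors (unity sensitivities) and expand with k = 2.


mean = (50.435 + 48.601 + 47.177 + 49.145 + 47.83) / 5 = 48.6376
s = sqrt(sum((x - mean)^2)/(n-1)) = 1.2524986
u_A = s / sqrt(n) = 1.2524986 / sqrt(5) = 0.5601344
u_B1 = 1.168 / sqrt(3) = 0.67434511
u_B2 = 0.07 / sqrt(3) = 0.040414519
uc = sqrt(0.5601344^2 + 0.67434511^2 + 0.040414519^2) = 0.87756778
U = k * uc = 2 * 0.87756778
U = 1.7551

1.7551


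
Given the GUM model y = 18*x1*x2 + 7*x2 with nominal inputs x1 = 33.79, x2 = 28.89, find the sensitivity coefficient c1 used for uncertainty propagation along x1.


y = 18*x1*x2 + 7*x2
dy/dx1 = 18*x2
Evaluate at x2 = 28.89: c1 = 18 * 28.89
c1 = 520.0200

520.0200
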